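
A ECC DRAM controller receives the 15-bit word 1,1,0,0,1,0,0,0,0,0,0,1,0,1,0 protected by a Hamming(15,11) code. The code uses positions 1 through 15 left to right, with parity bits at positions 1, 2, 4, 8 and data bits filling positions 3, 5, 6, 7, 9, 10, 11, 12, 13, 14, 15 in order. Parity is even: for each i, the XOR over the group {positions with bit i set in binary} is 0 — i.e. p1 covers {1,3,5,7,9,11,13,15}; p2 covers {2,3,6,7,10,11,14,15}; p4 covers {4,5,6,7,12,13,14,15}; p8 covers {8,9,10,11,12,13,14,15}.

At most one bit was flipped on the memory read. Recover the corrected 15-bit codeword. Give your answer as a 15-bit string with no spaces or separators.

110110000001010

s1 (pos 1,3,5,7,9,11,13,15): 1⊕0⊕1⊕0⊕0⊕0⊕0⊕0 = 0
s2 (pos 2,3,6,7,10,11,14,15): 1⊕0⊕0⊕0⊕0⊕0⊕1⊕0 = 0
s4 (pos 4,5,6,7,12,13,14,15): 0⊕1⊕0⊕0⊕1⊕0⊕1⊕0 = 1
s8 (pos 8,9,10,11,12,13,14,15): 0⊕0⊕0⊕0⊕1⊕0⊕1⊕0 = 0
Syndrome s8…s1 = 0100 → error at position 4.
Flip position 4: 110010000001010 → 110110000001010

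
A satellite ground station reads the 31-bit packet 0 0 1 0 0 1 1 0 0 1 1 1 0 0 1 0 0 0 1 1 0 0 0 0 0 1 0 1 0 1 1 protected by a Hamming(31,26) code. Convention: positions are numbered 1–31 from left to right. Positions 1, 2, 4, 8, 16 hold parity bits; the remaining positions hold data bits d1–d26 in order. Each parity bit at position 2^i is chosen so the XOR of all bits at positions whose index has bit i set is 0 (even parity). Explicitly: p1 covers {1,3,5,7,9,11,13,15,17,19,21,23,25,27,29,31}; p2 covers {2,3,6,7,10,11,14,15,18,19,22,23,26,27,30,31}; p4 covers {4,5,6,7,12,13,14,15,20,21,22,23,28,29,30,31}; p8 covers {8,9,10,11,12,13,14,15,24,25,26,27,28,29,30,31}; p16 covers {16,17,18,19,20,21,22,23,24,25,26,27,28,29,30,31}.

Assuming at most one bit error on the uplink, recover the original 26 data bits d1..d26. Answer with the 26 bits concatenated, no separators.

s1 (pos 1,3,5,7,9,11,13,15,17,19,21,23,25,27,29,31): 0⊕1⊕0⊕1⊕0⊕1⊕0⊕1⊕0⊕1⊕0⊕0⊕0⊕0⊕0⊕1 = 0
s2 (pos 2,3,6,7,10,11,14,15,18,19,22,23,26,27,30,31): 0⊕1⊕1⊕1⊕1⊕1⊕0⊕1⊕0⊕1⊕0⊕0⊕1⊕0⊕1⊕1 = 0
s4 (pos 4,5,6,7,12,13,14,15,20,21,22,23,28,29,30,31): 0⊕0⊕1⊕1⊕1⊕0⊕0⊕1⊕1⊕0⊕0⊕0⊕1⊕0⊕1⊕1 = 0
s8 (pos 8,9,10,11,12,13,14,15,24,25,26,27,28,29,30,31): 0⊕0⊕1⊕1⊕1⊕0⊕0⊕1⊕0⊕0⊕1⊕0⊕1⊕0⊕1⊕1 = 0
s16 (pos 16,17,18,19,20,21,22,23,24,25,26,27,28,29,30,31): 0⊕0⊕0⊕1⊕1⊕0⊕0⊕0⊕0⊕0⊕1⊕0⊕1⊕0⊕1⊕1 = 0
Syndrome s16…s1 = 00000 → no error.
Read data bits from positions 3,5,6,7,9,10,11,12,13,14,15,17,18,19,20,21,22,23,24,25,26,27,28,29,30,31: 10110111001001100000101011

10110111001001100000101011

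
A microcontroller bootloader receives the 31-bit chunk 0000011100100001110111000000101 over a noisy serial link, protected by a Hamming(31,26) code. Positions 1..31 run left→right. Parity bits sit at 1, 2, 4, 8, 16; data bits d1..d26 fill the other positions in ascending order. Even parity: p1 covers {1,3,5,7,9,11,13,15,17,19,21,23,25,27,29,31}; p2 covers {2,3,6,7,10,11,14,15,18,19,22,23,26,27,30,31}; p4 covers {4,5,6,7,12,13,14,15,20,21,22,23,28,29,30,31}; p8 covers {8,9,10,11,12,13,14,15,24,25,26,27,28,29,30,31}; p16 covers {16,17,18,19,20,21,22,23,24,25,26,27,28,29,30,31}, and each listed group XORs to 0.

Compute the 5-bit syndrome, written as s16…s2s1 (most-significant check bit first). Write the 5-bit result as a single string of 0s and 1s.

s1 (pos 1,3,5,7,9,11,13,15,17,19,21,23,25,27,29,31): 0⊕0⊕0⊕1⊕0⊕1⊕0⊕0⊕1⊕0⊕1⊕0⊕0⊕0⊕1⊕1 = 0
s2 (pos 2,3,6,7,10,11,14,15,18,19,22,23,26,27,30,31): 0⊕0⊕1⊕1⊕0⊕1⊕0⊕0⊕1⊕0⊕1⊕0⊕0⊕0⊕0⊕1 = 0
s4 (pos 4,5,6,7,12,13,14,15,20,21,22,23,28,29,30,31): 0⊕0⊕1⊕1⊕0⊕0⊕0⊕0⊕1⊕1⊕1⊕0⊕0⊕1⊕0⊕1 = 1
s8 (pos 8,9,10,11,12,13,14,15,24,25,26,27,28,29,30,31): 1⊕0⊕0⊕1⊕0⊕0⊕0⊕0⊕0⊕0⊕0⊕0⊕0⊕1⊕0⊕1 = 0
s16 (pos 16,17,18,19,20,21,22,23,24,25,26,27,28,29,30,31): 1⊕1⊕1⊕0⊕1⊕1⊕1⊕0⊕0⊕0⊕0⊕0⊕0⊕1⊕0⊕1 = 0
Syndrome s16…s1 = 00100 → error at position 4.

00100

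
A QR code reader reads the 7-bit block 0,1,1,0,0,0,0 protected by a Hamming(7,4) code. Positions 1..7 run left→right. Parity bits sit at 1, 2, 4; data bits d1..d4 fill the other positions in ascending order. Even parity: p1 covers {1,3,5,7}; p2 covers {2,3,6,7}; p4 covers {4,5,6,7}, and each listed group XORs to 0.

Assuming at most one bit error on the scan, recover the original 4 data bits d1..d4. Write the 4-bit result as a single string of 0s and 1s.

1000

s1 (pos 1,3,5,7): 0⊕1⊕0⊕0 = 1
s2 (pos 2,3,6,7): 1⊕1⊕0⊕0 = 0
s4 (pos 4,5,6,7): 0⊕0⊕0⊕0 = 0
Syndrome s4…s1 = 001 → error at position 1.
Flip position 1: 0110000 → 1110000
Read data bits from positions 3,5,6,7: 1000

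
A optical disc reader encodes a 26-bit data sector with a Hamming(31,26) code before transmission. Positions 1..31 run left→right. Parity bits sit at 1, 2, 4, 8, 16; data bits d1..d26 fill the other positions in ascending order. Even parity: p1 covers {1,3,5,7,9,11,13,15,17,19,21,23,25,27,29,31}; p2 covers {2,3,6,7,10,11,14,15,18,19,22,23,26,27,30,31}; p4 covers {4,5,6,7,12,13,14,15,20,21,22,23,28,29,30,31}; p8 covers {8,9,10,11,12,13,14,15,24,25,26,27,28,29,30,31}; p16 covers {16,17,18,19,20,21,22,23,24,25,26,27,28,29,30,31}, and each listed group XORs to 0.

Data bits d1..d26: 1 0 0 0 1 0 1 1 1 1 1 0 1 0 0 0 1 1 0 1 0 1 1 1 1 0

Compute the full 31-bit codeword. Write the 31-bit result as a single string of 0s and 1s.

1111000110111110010001101011110

Place data at non-parity positions: p1 p2 1 p4 0 0 0 p8 1 0 1 1 1 1 1 p16 0 1 0 0 0 1 1 0 1 0 1 1 1 1 0
p1 (pos 1,3,5,7,9,11,13,15,17,19,21,23,25,27,29,31): XOR of data positions = 1⊕0⊕0⊕1⊕1⊕1⊕1⊕0⊕0⊕0⊕1⊕1⊕1⊕1⊕0 = 1
p2 (pos 2,3,6,7,10,11,14,15,18,19,22,23,26,27,30,31): XOR of data positions = 1⊕0⊕0⊕0⊕1⊕1⊕1⊕1⊕0⊕1⊕1⊕0⊕1⊕1⊕0 = 1
p4 (pos 4,5,6,7,12,13,14,15,20,21,22,23,28,29,30,31): XOR of data positions = 0⊕0⊕0⊕1⊕1⊕1⊕1⊕0⊕0⊕1⊕1⊕1⊕1⊕1⊕0 = 1
p8 (pos 8,9,10,11,12,13,14,15,24,25,26,27,28,29,30,31): XOR of data positions = 1⊕0⊕1⊕1⊕1⊕1⊕1⊕0⊕1⊕0⊕1⊕1⊕1⊕1⊕0 = 1
p16 (pos 16,17,18,19,20,21,22,23,24,25,26,27,28,29,30,31): XOR of data positions = 0⊕1⊕0⊕0⊕0⊕1⊕1⊕0⊕1⊕0⊕1⊕1⊕1⊕1⊕0 = 0
Codeword: 1111000110111110010001101011110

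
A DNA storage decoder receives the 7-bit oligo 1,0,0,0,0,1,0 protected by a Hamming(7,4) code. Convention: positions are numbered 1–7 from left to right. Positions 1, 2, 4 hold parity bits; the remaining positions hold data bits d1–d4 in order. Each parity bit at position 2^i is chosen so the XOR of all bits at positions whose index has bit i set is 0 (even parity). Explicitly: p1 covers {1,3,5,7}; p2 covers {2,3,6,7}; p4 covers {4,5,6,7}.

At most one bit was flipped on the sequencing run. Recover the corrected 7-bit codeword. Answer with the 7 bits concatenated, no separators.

1000011

s1 (pos 1,3,5,7): 1⊕0⊕0⊕0 = 1
s2 (pos 2,3,6,7): 0⊕0⊕1⊕0 = 1
s4 (pos 4,5,6,7): 0⊕0⊕1⊕0 = 1
Syndrome s4…s1 = 111 → error at position 7.
Flip position 7: 1000010 → 1000011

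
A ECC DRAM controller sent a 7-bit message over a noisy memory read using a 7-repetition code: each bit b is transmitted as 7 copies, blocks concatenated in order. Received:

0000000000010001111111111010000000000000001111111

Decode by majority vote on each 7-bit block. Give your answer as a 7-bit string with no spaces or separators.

Block 1 (0000000): 0 ones → 0
Block 2 (0000100): 1 one → 0
Block 3 (0111111): 6 ones → 1
Block 4 (1111010): 5 ones → 1
Block 5 (0000000): 0 ones → 0
Block 6 (0000000): 0 ones → 0
Block 7 (1111111): 7 ones → 1

0011001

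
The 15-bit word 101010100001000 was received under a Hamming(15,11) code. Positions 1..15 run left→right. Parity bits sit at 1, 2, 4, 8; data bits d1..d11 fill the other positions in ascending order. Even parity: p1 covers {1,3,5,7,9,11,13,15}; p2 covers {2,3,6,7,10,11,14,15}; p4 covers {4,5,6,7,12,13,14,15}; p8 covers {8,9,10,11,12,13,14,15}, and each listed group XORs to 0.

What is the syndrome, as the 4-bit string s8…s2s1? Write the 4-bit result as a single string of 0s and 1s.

1100

s1 (pos 1,3,5,7,9,11,13,15): 1⊕1⊕1⊕1⊕0⊕0⊕0⊕0 = 0
s2 (pos 2,3,6,7,10,11,14,15): 0⊕1⊕0⊕1⊕0⊕0⊕0⊕0 = 0
s4 (pos 4,5,6,7,12,13,14,15): 0⊕1⊕0⊕1⊕1⊕0⊕0⊕0 = 1
s8 (pos 8,9,10,11,12,13,14,15): 0⊕0⊕0⊕0⊕1⊕0⊕0⊕0 = 1
Syndrome s8…s1 = 1100 → error at position 12.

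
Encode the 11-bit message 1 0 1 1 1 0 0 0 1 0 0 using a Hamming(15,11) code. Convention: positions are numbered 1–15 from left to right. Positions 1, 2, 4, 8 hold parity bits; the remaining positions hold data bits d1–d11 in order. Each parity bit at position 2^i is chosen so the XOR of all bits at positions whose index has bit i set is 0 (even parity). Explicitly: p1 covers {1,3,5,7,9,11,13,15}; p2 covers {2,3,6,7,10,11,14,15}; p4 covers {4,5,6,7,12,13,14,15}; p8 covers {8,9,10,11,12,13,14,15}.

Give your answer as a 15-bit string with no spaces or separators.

Place data at non-parity positions: p1 p2 1 p4 0 1 1 p8 1 0 0 0 1 0 0
p1 (pos 1,3,5,7,9,11,13,15): XOR of data positions = 1⊕0⊕1⊕1⊕0⊕1⊕0 = 0
p2 (pos 2,3,6,7,10,11,14,15): XOR of data positions = 1⊕1⊕1⊕0⊕0⊕0⊕0 = 1
p4 (pos 4,5,6,7,12,13,14,15): XOR of data positions = 0⊕1⊕1⊕0⊕1⊕0⊕0 = 1
p8 (pos 8,9,10,11,12,13,14,15): XOR of data positions = 1⊕0⊕0⊕0⊕1⊕0⊕0 = 0
Codeword: 011101101000100

011101101000100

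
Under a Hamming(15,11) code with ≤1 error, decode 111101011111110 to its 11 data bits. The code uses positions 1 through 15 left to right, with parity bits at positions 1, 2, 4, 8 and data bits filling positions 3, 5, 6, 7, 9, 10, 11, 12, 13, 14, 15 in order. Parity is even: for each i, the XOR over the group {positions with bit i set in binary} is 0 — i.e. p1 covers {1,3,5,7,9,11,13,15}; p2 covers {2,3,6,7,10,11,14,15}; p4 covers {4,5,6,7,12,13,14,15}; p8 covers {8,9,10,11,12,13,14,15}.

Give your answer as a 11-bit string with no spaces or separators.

10101111010

s1 (pos 1,3,5,7,9,11,13,15): 1⊕1⊕0⊕0⊕1⊕1⊕1⊕0 = 1
s2 (pos 2,3,6,7,10,11,14,15): 1⊕1⊕1⊕0⊕1⊕1⊕1⊕0 = 0
s4 (pos 4,5,6,7,12,13,14,15): 1⊕0⊕1⊕0⊕1⊕1⊕1⊕0 = 1
s8 (pos 8,9,10,11,12,13,14,15): 1⊕1⊕1⊕1⊕1⊕1⊕1⊕0 = 1
Syndrome s8…s1 = 1101 → error at position 13.
Flip position 13: 111101011111110 → 111101011111010
Read data bits from positions 3,5,6,7,9,10,11,12,13,14,15: 10101111010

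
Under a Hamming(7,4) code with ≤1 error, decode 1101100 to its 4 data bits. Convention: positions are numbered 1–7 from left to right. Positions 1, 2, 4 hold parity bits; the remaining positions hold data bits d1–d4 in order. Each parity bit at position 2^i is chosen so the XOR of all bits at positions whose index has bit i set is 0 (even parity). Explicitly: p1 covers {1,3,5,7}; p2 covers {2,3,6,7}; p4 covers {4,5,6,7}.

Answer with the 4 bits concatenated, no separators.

s1 (pos 1,3,5,7): 1⊕0⊕1⊕0 = 0
s2 (pos 2,3,6,7): 1⊕0⊕0⊕0 = 1
s4 (pos 4,5,6,7): 1⊕1⊕0⊕0 = 0
Syndrome s4…s1 = 010 → error at position 2.
Flip position 2: 1101100 → 1001100
Read data bits from positions 3,5,6,7: 0100

0100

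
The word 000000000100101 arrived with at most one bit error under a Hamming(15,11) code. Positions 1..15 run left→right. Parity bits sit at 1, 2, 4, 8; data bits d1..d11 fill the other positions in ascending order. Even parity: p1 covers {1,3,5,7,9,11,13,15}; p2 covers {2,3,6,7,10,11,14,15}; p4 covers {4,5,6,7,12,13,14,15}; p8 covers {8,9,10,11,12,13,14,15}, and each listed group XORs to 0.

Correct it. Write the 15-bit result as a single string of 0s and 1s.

s1 (pos 1,3,5,7,9,11,13,15): 0⊕0⊕0⊕0⊕0⊕0⊕1⊕1 = 0
s2 (pos 2,3,6,7,10,11,14,15): 0⊕0⊕0⊕0⊕1⊕0⊕0⊕1 = 0
s4 (pos 4,5,6,7,12,13,14,15): 0⊕0⊕0⊕0⊕0⊕1⊕0⊕1 = 0
s8 (pos 8,9,10,11,12,13,14,15): 0⊕0⊕1⊕0⊕0⊕1⊕0⊕1 = 1
Syndrome s8…s1 = 1000 → error at position 8.
Flip position 8: 000000000100101 → 000000010100101

000000010100101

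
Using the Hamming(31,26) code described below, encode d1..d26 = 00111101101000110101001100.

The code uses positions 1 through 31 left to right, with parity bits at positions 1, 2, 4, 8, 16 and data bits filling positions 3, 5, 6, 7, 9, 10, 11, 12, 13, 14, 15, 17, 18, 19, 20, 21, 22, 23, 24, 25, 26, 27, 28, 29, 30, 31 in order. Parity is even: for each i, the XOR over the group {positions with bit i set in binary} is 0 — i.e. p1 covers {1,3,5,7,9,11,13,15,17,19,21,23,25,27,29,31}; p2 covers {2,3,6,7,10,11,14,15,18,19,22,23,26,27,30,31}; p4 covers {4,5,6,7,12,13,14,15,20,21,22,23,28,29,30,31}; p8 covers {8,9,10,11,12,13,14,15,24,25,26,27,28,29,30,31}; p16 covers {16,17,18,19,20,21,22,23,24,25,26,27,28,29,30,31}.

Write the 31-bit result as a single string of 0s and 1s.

0100011011011010000110101001100

Place data at non-parity positions: p1 p2 0 p4 0 1 1 p8 1 1 0 1 1 0 1 p16 0 0 0 1 1 0 1 0 1 0 0 1 1 0 0
p1 (pos 1,3,5,7,9,11,13,15,17,19,21,23,25,27,29,31): XOR of data positions = 0⊕0⊕1⊕1⊕0⊕1⊕1⊕0⊕0⊕1⊕1⊕1⊕0⊕1⊕0 = 0
p2 (pos 2,3,6,7,10,11,14,15,18,19,22,23,26,27,30,31): XOR of data positions = 0⊕1⊕1⊕1⊕0⊕0⊕1⊕0⊕0⊕0⊕1⊕0⊕0⊕0⊕0 = 1
p4 (pos 4,5,6,7,12,13,14,15,20,21,22,23,28,29,30,31): XOR of data positions = 0⊕1⊕1⊕1⊕1⊕0⊕1⊕1⊕1⊕0⊕1⊕1⊕1⊕0⊕0 = 0
p8 (pos 8,9,10,11,12,13,14,15,24,25,26,27,28,29,30,31): XOR of data positions = 1⊕1⊕0⊕1⊕1⊕0⊕1⊕0⊕1⊕0⊕0⊕1⊕1⊕0⊕0 = 0
p16 (pos 16,17,18,19,20,21,22,23,24,25,26,27,28,29,30,31): XOR of data positions = 0⊕0⊕0⊕1⊕1⊕0⊕1⊕0⊕1⊕0⊕0⊕1⊕1⊕0⊕0 = 0
Codeword: 0100011011011010000110101001100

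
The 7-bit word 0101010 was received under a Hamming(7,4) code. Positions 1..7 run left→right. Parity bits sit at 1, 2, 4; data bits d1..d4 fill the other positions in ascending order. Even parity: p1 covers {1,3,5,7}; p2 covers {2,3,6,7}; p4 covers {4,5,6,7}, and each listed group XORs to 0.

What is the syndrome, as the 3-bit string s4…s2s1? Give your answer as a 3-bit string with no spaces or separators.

000

s1 (pos 1,3,5,7): 0⊕0⊕0⊕0 = 0
s2 (pos 2,3,6,7): 1⊕0⊕1⊕0 = 0
s4 (pos 4,5,6,7): 1⊕0⊕1⊕0 = 0
Syndrome s4…s1 = 000 → no error.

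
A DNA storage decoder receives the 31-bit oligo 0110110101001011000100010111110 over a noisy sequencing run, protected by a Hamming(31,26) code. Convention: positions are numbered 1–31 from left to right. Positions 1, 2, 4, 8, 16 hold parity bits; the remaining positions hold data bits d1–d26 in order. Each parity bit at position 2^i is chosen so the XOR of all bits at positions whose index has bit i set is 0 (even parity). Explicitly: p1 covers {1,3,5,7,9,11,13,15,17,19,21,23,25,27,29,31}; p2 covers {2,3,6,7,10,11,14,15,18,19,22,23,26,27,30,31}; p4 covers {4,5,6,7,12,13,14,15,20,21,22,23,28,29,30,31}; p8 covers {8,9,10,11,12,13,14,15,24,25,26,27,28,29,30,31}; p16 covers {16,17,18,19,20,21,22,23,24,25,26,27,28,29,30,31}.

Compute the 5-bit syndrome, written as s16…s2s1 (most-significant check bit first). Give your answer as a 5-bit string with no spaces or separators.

00000

s1 (pos 1,3,5,7,9,11,13,15,17,19,21,23,25,27,29,31): 0⊕1⊕1⊕0⊕0⊕0⊕1⊕1⊕0⊕0⊕0⊕0⊕0⊕1⊕1⊕0 = 0
s2 (pos 2,3,6,7,10,11,14,15,18,19,22,23,26,27,30,31): 1⊕1⊕1⊕0⊕1⊕0⊕0⊕1⊕0⊕0⊕0⊕0⊕1⊕1⊕1⊕0 = 0
s4 (pos 4,5,6,7,12,13,14,15,20,21,22,23,28,29,30,31): 0⊕1⊕1⊕0⊕0⊕1⊕0⊕1⊕1⊕0⊕0⊕0⊕1⊕1⊕1⊕0 = 0
s8 (pos 8,9,10,11,12,13,14,15,24,25,26,27,28,29,30,31): 1⊕0⊕1⊕0⊕0⊕1⊕0⊕1⊕1⊕0⊕1⊕1⊕1⊕1⊕1⊕0 = 0
s16 (pos 16,17,18,19,20,21,22,23,24,25,26,27,28,29,30,31): 1⊕0⊕0⊕0⊕1⊕0⊕0⊕0⊕1⊕0⊕1⊕1⊕1⊕1⊕1⊕0 = 0
Syndrome s16…s1 = 00000 → no error.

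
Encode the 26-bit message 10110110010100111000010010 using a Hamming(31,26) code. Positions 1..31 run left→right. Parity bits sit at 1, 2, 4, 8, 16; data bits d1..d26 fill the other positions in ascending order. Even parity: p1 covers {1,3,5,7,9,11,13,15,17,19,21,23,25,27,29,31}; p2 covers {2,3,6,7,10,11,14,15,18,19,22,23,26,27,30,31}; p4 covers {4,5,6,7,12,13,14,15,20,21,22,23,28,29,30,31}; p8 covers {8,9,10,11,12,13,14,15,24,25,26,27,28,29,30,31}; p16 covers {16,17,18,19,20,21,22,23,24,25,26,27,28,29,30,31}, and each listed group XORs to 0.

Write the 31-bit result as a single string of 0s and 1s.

Place data at non-parity positions: p1 p2 1 p4 0 1 1 p8 0 1 1 0 0 1 0 p16 1 0 0 1 1 1 0 0 0 0 1 0 0 1 0
p1 (pos 1,3,5,7,9,11,13,15,17,19,21,23,25,27,29,31): XOR of data positions = 1⊕0⊕1⊕0⊕1⊕0⊕0⊕1⊕0⊕1⊕0⊕0⊕1⊕0⊕0 = 0
p2 (pos 2,3,6,7,10,11,14,15,18,19,22,23,26,27,30,31): XOR of data positions = 1⊕1⊕1⊕1⊕1⊕1⊕0⊕0⊕0⊕1⊕0⊕0⊕1⊕1⊕0 = 1
p4 (pos 4,5,6,7,12,13,14,15,20,21,22,23,28,29,30,31): XOR of data positions = 0⊕1⊕1⊕0⊕0⊕1⊕0⊕1⊕1⊕1⊕0⊕0⊕0⊕1⊕0 = 1
p8 (pos 8,9,10,11,12,13,14,15,24,25,26,27,28,29,30,31): XOR of data positions = 0⊕1⊕1⊕0⊕0⊕1⊕0⊕0⊕0⊕0⊕1⊕0⊕0⊕1⊕0 = 1
p16 (pos 16,17,18,19,20,21,22,23,24,25,26,27,28,29,30,31): XOR of data positions = 1⊕0⊕0⊕1⊕1⊕1⊕0⊕0⊕0⊕0⊕1⊕0⊕0⊕1⊕0 = 0
Codeword: 0111011101100100100111000010010

0111011101100100100111000010010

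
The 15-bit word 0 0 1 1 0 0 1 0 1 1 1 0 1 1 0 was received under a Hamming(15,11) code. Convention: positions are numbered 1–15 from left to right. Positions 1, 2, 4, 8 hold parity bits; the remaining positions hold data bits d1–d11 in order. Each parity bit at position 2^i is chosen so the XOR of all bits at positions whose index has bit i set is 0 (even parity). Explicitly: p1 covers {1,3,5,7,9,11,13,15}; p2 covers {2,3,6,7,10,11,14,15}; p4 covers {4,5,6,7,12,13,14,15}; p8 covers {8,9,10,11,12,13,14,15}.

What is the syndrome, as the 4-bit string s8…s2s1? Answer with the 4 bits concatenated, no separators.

s1 (pos 1,3,5,7,9,11,13,15): 0⊕1⊕0⊕1⊕1⊕1⊕1⊕0 = 1
s2 (pos 2,3,6,7,10,11,14,15): 0⊕1⊕0⊕1⊕1⊕1⊕1⊕0 = 1
s4 (pos 4,5,6,7,12,13,14,15): 1⊕0⊕0⊕1⊕0⊕1⊕1⊕0 = 0
s8 (pos 8,9,10,11,12,13,14,15): 0⊕1⊕1⊕1⊕0⊕1⊕1⊕0 = 1
Syndrome s8…s1 = 1011 → error at position 11.

1011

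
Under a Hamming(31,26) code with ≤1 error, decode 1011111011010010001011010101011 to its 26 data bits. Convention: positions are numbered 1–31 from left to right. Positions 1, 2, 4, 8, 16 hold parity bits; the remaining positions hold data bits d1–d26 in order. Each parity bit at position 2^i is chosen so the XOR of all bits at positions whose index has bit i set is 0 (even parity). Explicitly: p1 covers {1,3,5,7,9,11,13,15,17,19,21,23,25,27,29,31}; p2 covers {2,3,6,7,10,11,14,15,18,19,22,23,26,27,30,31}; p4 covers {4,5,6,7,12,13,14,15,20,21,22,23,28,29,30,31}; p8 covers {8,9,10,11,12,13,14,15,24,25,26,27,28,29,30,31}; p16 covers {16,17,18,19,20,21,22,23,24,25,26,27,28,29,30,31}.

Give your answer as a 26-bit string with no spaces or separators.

11111101101001011010101011

s1 (pos 1,3,5,7,9,11,13,15,17,19,21,23,25,27,29,31): 1⊕1⊕1⊕1⊕1⊕0⊕0⊕1⊕0⊕1⊕1⊕0⊕0⊕0⊕0⊕1 = 1
s2 (pos 2,3,6,7,10,11,14,15,18,19,22,23,26,27,30,31): 0⊕1⊕1⊕1⊕1⊕0⊕0⊕1⊕0⊕1⊕1⊕0⊕1⊕0⊕1⊕1 = 0
s4 (pos 4,5,6,7,12,13,14,15,20,21,22,23,28,29,30,31): 1⊕1⊕1⊕1⊕1⊕0⊕0⊕1⊕0⊕1⊕1⊕0⊕1⊕0⊕1⊕1 = 1
s8 (pos 8,9,10,11,12,13,14,15,24,25,26,27,28,29,30,31): 0⊕1⊕1⊕0⊕1⊕0⊕0⊕1⊕1⊕0⊕1⊕0⊕1⊕0⊕1⊕1 = 1
s16 (pos 16,17,18,19,20,21,22,23,24,25,26,27,28,29,30,31): 0⊕0⊕0⊕1⊕0⊕1⊕1⊕0⊕1⊕0⊕1⊕0⊕1⊕0⊕1⊕1 = 0
Syndrome s16…s1 = 01101 → error at position 13.
Flip position 13: 1011111011010010001011010101011 → 1011111011011010001011010101011
Read data bits from positions 3,5,6,7,9,10,11,12,13,14,15,17,18,19,20,21,22,23,24,25,26,27,28,29,30,31: 11111101101001011010101011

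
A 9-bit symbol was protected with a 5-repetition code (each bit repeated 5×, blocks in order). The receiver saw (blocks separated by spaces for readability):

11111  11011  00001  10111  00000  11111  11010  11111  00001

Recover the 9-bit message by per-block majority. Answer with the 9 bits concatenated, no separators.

110101110

Block 1 (11111): 5 ones → 1
Block 2 (11011): 4 ones → 1
Block 3 (00001): 1 one → 0
Block 4 (10111): 4 ones → 1
Block 5 (00000): 0 ones → 0
Block 6 (11111): 5 ones → 1
Block 7 (11010): 3 ones → 1
Block 8 (11111): 5 ones → 1
Block 9 (00001): 1 one → 0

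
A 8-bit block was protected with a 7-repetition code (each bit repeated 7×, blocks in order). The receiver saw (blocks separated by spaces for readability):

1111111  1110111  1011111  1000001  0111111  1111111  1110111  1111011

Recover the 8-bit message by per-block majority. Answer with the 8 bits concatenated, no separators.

Block 1 (1111111): 7 ones → 1
Block 2 (1110111): 6 ones → 1
Block 3 (1011111): 6 ones → 1
Block 4 (1000001): 2 ones → 0
Block 5 (0111111): 6 ones → 1
Block 6 (1111111): 7 ones → 1
Block 7 (1110111): 6 ones → 1
Block 8 (1111011): 6 ones → 1

11101111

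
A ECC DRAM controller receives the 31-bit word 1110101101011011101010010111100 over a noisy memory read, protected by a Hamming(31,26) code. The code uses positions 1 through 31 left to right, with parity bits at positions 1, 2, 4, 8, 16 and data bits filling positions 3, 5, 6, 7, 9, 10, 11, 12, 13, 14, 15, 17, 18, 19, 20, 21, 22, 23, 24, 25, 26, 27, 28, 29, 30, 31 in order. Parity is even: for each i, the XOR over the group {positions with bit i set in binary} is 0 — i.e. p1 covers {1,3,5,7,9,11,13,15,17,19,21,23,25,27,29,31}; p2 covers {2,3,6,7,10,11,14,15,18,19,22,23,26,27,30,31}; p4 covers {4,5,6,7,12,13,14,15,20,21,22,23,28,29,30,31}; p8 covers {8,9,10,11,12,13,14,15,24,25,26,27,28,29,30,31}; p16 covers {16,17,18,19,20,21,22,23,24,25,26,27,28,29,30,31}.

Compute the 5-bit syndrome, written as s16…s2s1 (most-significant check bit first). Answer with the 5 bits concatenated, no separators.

10001

s1 (pos 1,3,5,7,9,11,13,15,17,19,21,23,25,27,29,31): 1⊕1⊕1⊕1⊕0⊕0⊕1⊕1⊕1⊕1⊕1⊕0⊕0⊕1⊕1⊕0 = 1
s2 (pos 2,3,6,7,10,11,14,15,18,19,22,23,26,27,30,31): 1⊕1⊕0⊕1⊕1⊕0⊕0⊕1⊕0⊕1⊕0⊕0⊕1⊕1⊕0⊕0 = 0
s4 (pos 4,5,6,7,12,13,14,15,20,21,22,23,28,29,30,31): 0⊕1⊕0⊕1⊕1⊕1⊕0⊕1⊕0⊕1⊕0⊕0⊕1⊕1⊕0⊕0 = 0
s8 (pos 8,9,10,11,12,13,14,15,24,25,26,27,28,29,30,31): 1⊕0⊕1⊕0⊕1⊕1⊕0⊕1⊕1⊕0⊕1⊕1⊕1⊕1⊕0⊕0 = 0
s16 (pos 16,17,18,19,20,21,22,23,24,25,26,27,28,29,30,31): 1⊕1⊕0⊕1⊕0⊕1⊕0⊕0⊕1⊕0⊕1⊕1⊕1⊕1⊕0⊕0 = 1
Syndrome s16…s1 = 10001 → error at position 17.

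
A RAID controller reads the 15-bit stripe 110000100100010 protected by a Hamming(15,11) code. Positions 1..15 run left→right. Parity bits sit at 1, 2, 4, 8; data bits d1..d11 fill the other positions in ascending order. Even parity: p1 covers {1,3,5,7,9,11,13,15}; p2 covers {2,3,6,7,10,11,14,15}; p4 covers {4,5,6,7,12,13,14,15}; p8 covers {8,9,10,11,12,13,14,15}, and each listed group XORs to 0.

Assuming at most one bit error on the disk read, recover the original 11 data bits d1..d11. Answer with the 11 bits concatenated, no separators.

00010100010

s1 (pos 1,3,5,7,9,11,13,15): 1⊕0⊕0⊕1⊕0⊕0⊕0⊕0 = 0
s2 (pos 2,3,6,7,10,11,14,15): 1⊕0⊕0⊕1⊕1⊕0⊕1⊕0 = 0
s4 (pos 4,5,6,7,12,13,14,15): 0⊕0⊕0⊕1⊕0⊕0⊕1⊕0 = 0
s8 (pos 8,9,10,11,12,13,14,15): 0⊕0⊕1⊕0⊕0⊕0⊕1⊕0 = 0
Syndrome s8…s1 = 0000 → no error.
Read data bits from positions 3,5,6,7,9,10,11,12,13,14,15: 00010100010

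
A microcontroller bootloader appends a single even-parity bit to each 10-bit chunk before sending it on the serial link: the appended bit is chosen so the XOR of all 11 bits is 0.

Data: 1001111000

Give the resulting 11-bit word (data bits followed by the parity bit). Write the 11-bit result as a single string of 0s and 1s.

XOR of the 10 data bits: 1⊕0⊕0⊕1⊕1⊕1⊕1⊕0⊕0⊕0 = 1
Parity bit = 1 (so all 11 bits XOR to 0).

10011110001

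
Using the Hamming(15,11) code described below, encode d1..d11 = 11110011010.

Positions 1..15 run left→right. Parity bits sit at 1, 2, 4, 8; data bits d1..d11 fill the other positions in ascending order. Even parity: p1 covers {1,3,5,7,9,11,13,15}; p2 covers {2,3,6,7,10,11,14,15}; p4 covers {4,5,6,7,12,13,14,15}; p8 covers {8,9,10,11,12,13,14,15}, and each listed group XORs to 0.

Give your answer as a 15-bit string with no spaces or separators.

011111110011010

Place data at non-parity positions: p1 p2 1 p4 1 1 1 p8 0 0 1 1 0 1 0
p1 (pos 1,3,5,7,9,11,13,15): XOR of data positions = 1⊕1⊕1⊕0⊕1⊕0⊕0 = 0
p2 (pos 2,3,6,7,10,11,14,15): XOR of data positions = 1⊕1⊕1⊕0⊕1⊕1⊕0 = 1
p4 (pos 4,5,6,7,12,13,14,15): XOR of data positions = 1⊕1⊕1⊕1⊕0⊕1⊕0 = 1
p8 (pos 8,9,10,11,12,13,14,15): XOR of data positions = 0⊕0⊕1⊕1⊕0⊕1⊕0 = 1
Codeword: 011111110011010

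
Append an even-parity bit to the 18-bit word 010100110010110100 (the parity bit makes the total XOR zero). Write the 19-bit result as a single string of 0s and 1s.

0101001100101101000

XOR of the 18 data bits: 0⊕1⊕0⊕1⊕0⊕0⊕1⊕1⊕0⊕0⊕1⊕0⊕1⊕1⊕0⊕1⊕0⊕0 = 0
Parity bit = 0 (so all 19 bits XOR to 0).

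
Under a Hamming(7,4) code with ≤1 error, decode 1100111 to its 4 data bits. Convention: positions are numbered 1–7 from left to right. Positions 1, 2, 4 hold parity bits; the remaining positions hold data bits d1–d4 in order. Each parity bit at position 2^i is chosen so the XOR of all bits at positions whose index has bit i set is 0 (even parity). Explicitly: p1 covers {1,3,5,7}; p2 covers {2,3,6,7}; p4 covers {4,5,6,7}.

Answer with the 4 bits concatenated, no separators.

0110

s1 (pos 1,3,5,7): 1⊕0⊕1⊕1 = 1
s2 (pos 2,3,6,7): 1⊕0⊕1⊕1 = 1
s4 (pos 4,5,6,7): 0⊕1⊕1⊕1 = 1
Syndrome s4…s1 = 111 → error at position 7.
Flip position 7: 1100111 → 1100110
Read data bits from positions 3,5,6,7: 0110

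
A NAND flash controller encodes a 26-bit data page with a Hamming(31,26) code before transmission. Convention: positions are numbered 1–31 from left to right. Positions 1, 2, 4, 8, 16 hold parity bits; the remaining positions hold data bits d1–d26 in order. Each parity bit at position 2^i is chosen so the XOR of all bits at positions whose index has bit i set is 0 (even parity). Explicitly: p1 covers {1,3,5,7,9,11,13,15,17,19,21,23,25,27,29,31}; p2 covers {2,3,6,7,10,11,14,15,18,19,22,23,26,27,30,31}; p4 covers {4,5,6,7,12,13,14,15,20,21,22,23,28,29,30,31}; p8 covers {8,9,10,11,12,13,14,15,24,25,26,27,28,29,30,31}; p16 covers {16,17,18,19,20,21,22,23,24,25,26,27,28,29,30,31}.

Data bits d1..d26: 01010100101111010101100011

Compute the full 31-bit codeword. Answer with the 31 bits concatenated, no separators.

0100101101001011111010101100011

Place data at non-parity positions: p1 p2 0 p4 1 0 1 p8 0 1 0 0 1 0 1 p16 1 1 1 0 1 0 1 0 1 1 0 0 0 1 1
p1 (pos 1,3,5,7,9,11,13,15,17,19,21,23,25,27,29,31): XOR of data positions = 0⊕1⊕1⊕0⊕0⊕1⊕1⊕1⊕1⊕1⊕1⊕1⊕0⊕0⊕1 = 0
p2 (pos 2,3,6,7,10,11,14,15,18,19,22,23,26,27,30,31): XOR of data positions = 0⊕0⊕1⊕1⊕0⊕0⊕1⊕1⊕1⊕0⊕1⊕1⊕0⊕1⊕1 = 1
p4 (pos 4,5,6,7,12,13,14,15,20,21,22,23,28,29,30,31): XOR of data positions = 1⊕0⊕1⊕0⊕1⊕0⊕1⊕0⊕1⊕0⊕1⊕0⊕0⊕1⊕1 = 0
p8 (pos 8,9,10,11,12,13,14,15,24,25,26,27,28,29,30,31): XOR of data positions = 0⊕1⊕0⊕0⊕1⊕0⊕1⊕0⊕1⊕1⊕0⊕0⊕0⊕1⊕1 = 1
p16 (pos 16,17,18,19,20,21,22,23,24,25,26,27,28,29,30,31): XOR of data positions = 1⊕1⊕1⊕0⊕1⊕0⊕1⊕0⊕1⊕1⊕0⊕0⊕0⊕1⊕1 = 1
Codeword: 0100101101001011111010101100011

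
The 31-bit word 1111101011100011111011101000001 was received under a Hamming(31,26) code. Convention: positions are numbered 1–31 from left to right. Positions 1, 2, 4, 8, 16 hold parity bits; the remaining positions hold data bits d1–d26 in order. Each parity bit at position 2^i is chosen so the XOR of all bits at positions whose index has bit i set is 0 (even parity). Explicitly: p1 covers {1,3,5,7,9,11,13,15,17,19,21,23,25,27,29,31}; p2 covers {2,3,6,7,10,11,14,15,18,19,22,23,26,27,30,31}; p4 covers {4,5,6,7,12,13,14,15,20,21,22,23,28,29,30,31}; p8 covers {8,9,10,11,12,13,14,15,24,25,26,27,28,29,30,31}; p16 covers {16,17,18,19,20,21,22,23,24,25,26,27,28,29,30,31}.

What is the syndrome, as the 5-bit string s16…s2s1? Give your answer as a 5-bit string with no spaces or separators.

s1 (pos 1,3,5,7,9,11,13,15,17,19,21,23,25,27,29,31): 1⊕1⊕1⊕1⊕1⊕1⊕0⊕1⊕1⊕1⊕1⊕1⊕1⊕0⊕0⊕1 = 1
s2 (pos 2,3,6,7,10,11,14,15,18,19,22,23,26,27,30,31): 1⊕1⊕0⊕1⊕1⊕1⊕0⊕1⊕1⊕1⊕1⊕1⊕0⊕0⊕0⊕1 = 1
s4 (pos 4,5,6,7,12,13,14,15,20,21,22,23,28,29,30,31): 1⊕1⊕0⊕1⊕0⊕0⊕0⊕1⊕0⊕1⊕1⊕1⊕0⊕0⊕0⊕1 = 0
s8 (pos 8,9,10,11,12,13,14,15,24,25,26,27,28,29,30,31): 0⊕1⊕1⊕1⊕0⊕0⊕0⊕1⊕0⊕1⊕0⊕0⊕0⊕0⊕0⊕1 = 0
s16 (pos 16,17,18,19,20,21,22,23,24,25,26,27,28,29,30,31): 1⊕1⊕1⊕1⊕0⊕1⊕1⊕1⊕0⊕1⊕0⊕0⊕0⊕0⊕0⊕1 = 1
Syndrome s16…s1 = 10011 → error at position 19.

10011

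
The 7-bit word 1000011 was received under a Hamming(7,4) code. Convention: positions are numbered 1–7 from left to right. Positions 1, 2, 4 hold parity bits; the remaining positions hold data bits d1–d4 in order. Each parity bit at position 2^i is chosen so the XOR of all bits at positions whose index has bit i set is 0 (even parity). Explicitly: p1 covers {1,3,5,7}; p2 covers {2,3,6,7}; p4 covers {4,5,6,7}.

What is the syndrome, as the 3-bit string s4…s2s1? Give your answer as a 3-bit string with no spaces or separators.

s1 (pos 1,3,5,7): 1⊕0⊕0⊕1 = 0
s2 (pos 2,3,6,7): 0⊕0⊕1⊕1 = 0
s4 (pos 4,5,6,7): 0⊕0⊕1⊕1 = 0
Syndrome s4…s1 = 000 → no error.

000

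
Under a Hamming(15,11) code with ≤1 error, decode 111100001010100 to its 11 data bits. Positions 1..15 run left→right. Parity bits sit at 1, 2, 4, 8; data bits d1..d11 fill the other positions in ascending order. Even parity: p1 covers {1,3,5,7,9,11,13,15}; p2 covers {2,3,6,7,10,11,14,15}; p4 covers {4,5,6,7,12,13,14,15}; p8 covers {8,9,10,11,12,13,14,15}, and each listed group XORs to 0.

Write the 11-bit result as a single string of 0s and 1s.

s1 (pos 1,3,5,7,9,11,13,15): 1⊕1⊕0⊕0⊕1⊕1⊕1⊕0 = 1
s2 (pos 2,3,6,7,10,11,14,15): 1⊕1⊕0⊕0⊕0⊕1⊕0⊕0 = 1
s4 (pos 4,5,6,7,12,13,14,15): 1⊕0⊕0⊕0⊕0⊕1⊕0⊕0 = 0
s8 (pos 8,9,10,11,12,13,14,15): 0⊕1⊕0⊕1⊕0⊕1⊕0⊕0 = 1
Syndrome s8…s1 = 1011 → error at position 11.
Flip position 11: 111100001010100 → 111100001000100
Read data bits from positions 3,5,6,7,9,10,11,12,13,14,15: 10001000100

10001000100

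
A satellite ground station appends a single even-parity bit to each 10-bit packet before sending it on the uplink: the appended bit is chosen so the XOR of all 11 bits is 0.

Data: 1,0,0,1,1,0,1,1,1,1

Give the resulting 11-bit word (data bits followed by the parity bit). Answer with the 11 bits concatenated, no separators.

XOR of the 10 data bits: 1⊕0⊕0⊕1⊕1⊕0⊕1⊕1⊕1⊕1 = 1
Parity bit = 1 (so all 11 bits XOR to 0).

10011011111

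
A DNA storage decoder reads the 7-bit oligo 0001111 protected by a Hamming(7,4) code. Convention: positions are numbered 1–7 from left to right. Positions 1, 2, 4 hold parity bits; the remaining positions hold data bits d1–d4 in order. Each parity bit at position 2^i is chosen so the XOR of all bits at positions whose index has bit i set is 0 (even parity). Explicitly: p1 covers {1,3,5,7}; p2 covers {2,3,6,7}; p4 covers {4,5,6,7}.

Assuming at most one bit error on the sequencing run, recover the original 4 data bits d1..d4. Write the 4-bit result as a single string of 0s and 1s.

0111

s1 (pos 1,3,5,7): 0⊕0⊕1⊕1 = 0
s2 (pos 2,3,6,7): 0⊕0⊕1⊕1 = 0
s4 (pos 4,5,6,7): 1⊕1⊕1⊕1 = 0
Syndrome s4…s1 = 000 → no error.
Read data bits from positions 3,5,6,7: 0111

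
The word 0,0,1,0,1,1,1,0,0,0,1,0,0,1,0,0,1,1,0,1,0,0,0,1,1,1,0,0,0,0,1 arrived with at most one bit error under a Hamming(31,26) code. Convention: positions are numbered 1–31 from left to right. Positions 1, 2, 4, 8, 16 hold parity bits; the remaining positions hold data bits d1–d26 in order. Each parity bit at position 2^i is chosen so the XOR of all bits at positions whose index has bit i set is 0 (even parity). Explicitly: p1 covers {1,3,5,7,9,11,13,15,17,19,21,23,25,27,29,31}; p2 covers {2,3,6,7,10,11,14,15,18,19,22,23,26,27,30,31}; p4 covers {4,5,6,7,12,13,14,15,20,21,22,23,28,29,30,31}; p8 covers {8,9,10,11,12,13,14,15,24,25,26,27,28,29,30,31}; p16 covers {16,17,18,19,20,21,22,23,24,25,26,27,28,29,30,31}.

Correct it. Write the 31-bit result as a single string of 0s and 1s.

0010111000100100010100011100001

s1 (pos 1,3,5,7,9,11,13,15,17,19,21,23,25,27,29,31): 0⊕1⊕1⊕1⊕0⊕1⊕0⊕0⊕1⊕0⊕0⊕0⊕1⊕0⊕0⊕1 = 1
s2 (pos 2,3,6,7,10,11,14,15,18,19,22,23,26,27,30,31): 0⊕1⊕1⊕1⊕0⊕1⊕1⊕0⊕1⊕0⊕0⊕0⊕1⊕0⊕0⊕1 = 0
s4 (pos 4,5,6,7,12,13,14,15,20,21,22,23,28,29,30,31): 0⊕1⊕1⊕1⊕0⊕0⊕1⊕0⊕1⊕0⊕0⊕0⊕0⊕0⊕0⊕1 = 0
s8 (pos 8,9,10,11,12,13,14,15,24,25,26,27,28,29,30,31): 0⊕0⊕0⊕1⊕0⊕0⊕1⊕0⊕1⊕1⊕1⊕0⊕0⊕0⊕0⊕1 = 0
s16 (pos 16,17,18,19,20,21,22,23,24,25,26,27,28,29,30,31): 0⊕1⊕1⊕0⊕1⊕0⊕0⊕0⊕1⊕1⊕1⊕0⊕0⊕0⊕0⊕1 = 1
Syndrome s16…s1 = 10001 → error at position 17.
Flip position 17: 0010111000100100110100011100001 → 0010111000100100010100011100001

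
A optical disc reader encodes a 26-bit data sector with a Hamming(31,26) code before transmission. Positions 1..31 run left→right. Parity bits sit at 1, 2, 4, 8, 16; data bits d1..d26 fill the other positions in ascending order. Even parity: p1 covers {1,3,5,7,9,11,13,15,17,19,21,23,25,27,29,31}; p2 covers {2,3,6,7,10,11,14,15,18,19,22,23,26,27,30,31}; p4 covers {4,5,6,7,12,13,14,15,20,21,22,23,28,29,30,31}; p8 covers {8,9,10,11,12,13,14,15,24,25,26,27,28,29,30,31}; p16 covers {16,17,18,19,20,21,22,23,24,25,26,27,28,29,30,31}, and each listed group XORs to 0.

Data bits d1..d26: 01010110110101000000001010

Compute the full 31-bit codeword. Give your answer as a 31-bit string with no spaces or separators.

0000101001101100101000000001010

Place data at non-parity positions: p1 p2 0 p4 1 0 1 p8 0 1 1 0 1 1 0 p16 1 0 1 0 0 0 0 0 0 0 0 1 0 1 0
p1 (pos 1,3,5,7,9,11,13,15,17,19,21,23,25,27,29,31): XOR of data positions = 0⊕1⊕1⊕0⊕1⊕1⊕0⊕1⊕1⊕0⊕0⊕0⊕0⊕0⊕0 = 0
p2 (pos 2,3,6,7,10,11,14,15,18,19,22,23,26,27,30,31): XOR of data positions = 0⊕0⊕1⊕1⊕1⊕1⊕0⊕0⊕1⊕0⊕0⊕0⊕0⊕1⊕0 = 0
p4 (pos 4,5,6,7,12,13,14,15,20,21,22,23,28,29,30,31): XOR of data positions = 1⊕0⊕1⊕0⊕1⊕1⊕0⊕0⊕0⊕0⊕0⊕1⊕0⊕1⊕0 = 0
p8 (pos 8,9,10,11,12,13,14,15,24,25,26,27,28,29,30,31): XOR of data positions = 0⊕1⊕1⊕0⊕1⊕1⊕0⊕0⊕0⊕0⊕0⊕1⊕0⊕1⊕0 = 0
p16 (pos 16,17,18,19,20,21,22,23,24,25,26,27,28,29,30,31): XOR of data positions = 1⊕0⊕1⊕0⊕0⊕0⊕0⊕0⊕0⊕0⊕0⊕1⊕0⊕1⊕0 = 0
Codeword: 0000101001101100101000000001010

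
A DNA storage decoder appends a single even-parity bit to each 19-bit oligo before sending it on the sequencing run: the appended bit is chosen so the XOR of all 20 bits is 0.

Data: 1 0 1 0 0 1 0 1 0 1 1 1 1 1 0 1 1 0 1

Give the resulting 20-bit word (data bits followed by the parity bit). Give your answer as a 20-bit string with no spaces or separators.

XOR of the 19 data bits: 1⊕0⊕1⊕0⊕0⊕1⊕0⊕1⊕0⊕1⊕1⊕1⊕1⊕1⊕0⊕1⊕1⊕0⊕1 = 0
Parity bit = 0 (so all 20 bits XOR to 0).

10100101011111011010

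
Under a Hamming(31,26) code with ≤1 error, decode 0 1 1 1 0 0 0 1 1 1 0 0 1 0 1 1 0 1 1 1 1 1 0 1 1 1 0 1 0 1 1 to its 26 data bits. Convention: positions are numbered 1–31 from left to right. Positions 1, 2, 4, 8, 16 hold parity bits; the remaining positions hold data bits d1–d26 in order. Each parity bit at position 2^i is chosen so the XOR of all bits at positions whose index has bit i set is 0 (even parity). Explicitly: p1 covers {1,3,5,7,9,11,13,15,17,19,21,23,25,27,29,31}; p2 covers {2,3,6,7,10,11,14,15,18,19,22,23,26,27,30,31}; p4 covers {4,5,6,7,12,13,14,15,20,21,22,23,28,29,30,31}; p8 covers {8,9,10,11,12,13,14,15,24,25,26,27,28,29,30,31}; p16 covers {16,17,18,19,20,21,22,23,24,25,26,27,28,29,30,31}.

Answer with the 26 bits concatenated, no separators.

10001101101011111011101011

s1 (pos 1,3,5,7,9,11,13,15,17,19,21,23,25,27,29,31): 0⊕1⊕0⊕0⊕1⊕0⊕1⊕1⊕0⊕1⊕1⊕0⊕1⊕0⊕0⊕1 = 0
s2 (pos 2,3,6,7,10,11,14,15,18,19,22,23,26,27,30,31): 1⊕1⊕0⊕0⊕1⊕0⊕0⊕1⊕1⊕1⊕1⊕0⊕1⊕0⊕1⊕1 = 0
s4 (pos 4,5,6,7,12,13,14,15,20,21,22,23,28,29,30,31): 1⊕0⊕0⊕0⊕0⊕1⊕0⊕1⊕1⊕1⊕1⊕0⊕1⊕0⊕1⊕1 = 1
s8 (pos 8,9,10,11,12,13,14,15,24,25,26,27,28,29,30,31): 1⊕1⊕1⊕0⊕0⊕1⊕0⊕1⊕1⊕1⊕1⊕0⊕1⊕0⊕1⊕1 = 1
s16 (pos 16,17,18,19,20,21,22,23,24,25,26,27,28,29,30,31): 1⊕0⊕1⊕1⊕1⊕1⊕1⊕0⊕1⊕1⊕1⊕0⊕1⊕0⊕1⊕1 = 0
Syndrome s16…s1 = 01100 → error at position 12.
Flip position 12: 0111000111001011011111011101011 → 0111000111011011011111011101011
Read data bits from positions 3,5,6,7,9,10,11,12,13,14,15,17,18,19,20,21,22,23,24,25,26,27,28,29,30,31: 10001101101011111011101011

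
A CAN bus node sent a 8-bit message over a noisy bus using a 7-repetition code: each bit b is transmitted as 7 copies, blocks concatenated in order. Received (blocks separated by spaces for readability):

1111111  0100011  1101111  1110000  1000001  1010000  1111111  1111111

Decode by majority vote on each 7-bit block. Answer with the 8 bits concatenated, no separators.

10100011

Block 1 (1111111): 7 ones → 1
Block 2 (0100011): 3 ones → 0
Block 3 (1101111): 6 ones → 1
Block 4 (1110000): 3 ones → 0
Block 5 (1000001): 2 ones → 0
Block 6 (1010000): 2 ones → 0
Block 7 (1111111): 7 ones → 1
Block 8 (1111111): 7 ones → 1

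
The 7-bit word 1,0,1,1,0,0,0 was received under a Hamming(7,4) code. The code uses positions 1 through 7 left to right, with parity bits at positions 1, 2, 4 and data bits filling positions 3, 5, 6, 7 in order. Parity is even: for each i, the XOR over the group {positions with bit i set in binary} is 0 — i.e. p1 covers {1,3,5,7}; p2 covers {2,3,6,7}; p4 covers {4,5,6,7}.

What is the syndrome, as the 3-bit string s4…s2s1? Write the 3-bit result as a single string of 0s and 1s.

s1 (pos 1,3,5,7): 1⊕1⊕0⊕0 = 0
s2 (pos 2,3,6,7): 0⊕1⊕0⊕0 = 1
s4 (pos 4,5,6,7): 1⊕0⊕0⊕0 = 1
Syndrome s4…s1 = 110 → error at position 6.

110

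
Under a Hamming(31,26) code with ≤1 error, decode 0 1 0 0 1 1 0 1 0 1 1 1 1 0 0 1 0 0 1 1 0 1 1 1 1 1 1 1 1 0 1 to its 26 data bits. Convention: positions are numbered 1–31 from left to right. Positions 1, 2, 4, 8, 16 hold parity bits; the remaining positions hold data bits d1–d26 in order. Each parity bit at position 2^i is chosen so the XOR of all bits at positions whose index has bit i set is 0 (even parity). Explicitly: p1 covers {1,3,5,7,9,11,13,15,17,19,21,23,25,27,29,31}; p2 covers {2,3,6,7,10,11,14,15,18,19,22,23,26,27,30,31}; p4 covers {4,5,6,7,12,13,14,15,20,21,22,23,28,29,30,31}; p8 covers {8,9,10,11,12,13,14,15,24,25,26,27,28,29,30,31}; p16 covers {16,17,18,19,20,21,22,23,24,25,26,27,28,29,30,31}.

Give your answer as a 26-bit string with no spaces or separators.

01100111100001101111111101

s1 (pos 1,3,5,7,9,11,13,15,17,19,21,23,25,27,29,31): 0⊕0⊕1⊕0⊕0⊕1⊕1⊕0⊕0⊕1⊕0⊕1⊕1⊕1⊕1⊕1 = 1
s2 (pos 2,3,6,7,10,11,14,15,18,19,22,23,26,27,30,31): 1⊕0⊕1⊕0⊕1⊕1⊕0⊕0⊕0⊕1⊕1⊕1⊕1⊕1⊕0⊕1 = 0
s4 (pos 4,5,6,7,12,13,14,15,20,21,22,23,28,29,30,31): 0⊕1⊕1⊕0⊕1⊕1⊕0⊕0⊕1⊕0⊕1⊕1⊕1⊕1⊕0⊕1 = 0
s8 (pos 8,9,10,11,12,13,14,15,24,25,26,27,28,29,30,31): 1⊕0⊕1⊕1⊕1⊕1⊕0⊕0⊕1⊕1⊕1⊕1⊕1⊕1⊕0⊕1 = 0
s16 (pos 16,17,18,19,20,21,22,23,24,25,26,27,28,29,30,31): 1⊕0⊕0⊕1⊕1⊕0⊕1⊕1⊕1⊕1⊕1⊕1⊕1⊕1⊕0⊕1 = 0
Syndrome s16…s1 = 00001 → error at position 1.
Flip position 1: 0100110101111001001101111111101 → 1100110101111001001101111111101
Read data bits from positions 3,5,6,7,9,10,11,12,13,14,15,17,18,19,20,21,22,23,24,25,26,27,28,29,30,31: 01100111100001101111111101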